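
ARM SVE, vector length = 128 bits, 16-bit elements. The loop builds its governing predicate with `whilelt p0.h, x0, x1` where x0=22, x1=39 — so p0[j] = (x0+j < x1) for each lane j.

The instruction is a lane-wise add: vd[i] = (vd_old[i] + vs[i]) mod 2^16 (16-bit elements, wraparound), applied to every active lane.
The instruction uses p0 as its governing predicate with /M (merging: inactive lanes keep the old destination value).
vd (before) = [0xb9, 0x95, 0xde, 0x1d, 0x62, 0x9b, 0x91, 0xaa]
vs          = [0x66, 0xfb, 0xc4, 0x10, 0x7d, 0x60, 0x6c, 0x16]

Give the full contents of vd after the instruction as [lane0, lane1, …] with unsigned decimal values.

lane count: 128 div 16 = 8
p0[j] = (22+j < 39); true for j=0..7 → 8 lanes set
  i=0: add(0xb9,0x66) → 287
  i=1: add(0x95,0xfb) → 400
  i=2: add(0xde,0xc4) → 418
  i=3: add(0x1d,0x10) → 45
  i=4: add(0x62,0x7d) → 223
  i=5: add(0x9b,0x60) → 251
  i=6: add(0x91,0x6c) → 253
  i=7: add(0xaa,0x16) → 192

vd = [287, 400, 418, 45, 223, 251, 253, 192]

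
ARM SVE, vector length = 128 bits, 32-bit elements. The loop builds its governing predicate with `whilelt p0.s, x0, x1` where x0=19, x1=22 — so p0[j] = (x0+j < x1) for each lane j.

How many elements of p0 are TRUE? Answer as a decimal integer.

128-bit reg / 32-bit elem → 4 lanes
active while 19+j < 22, i.e. j ∈ [0,3) capped at 4 ⇒ 3

vl = 3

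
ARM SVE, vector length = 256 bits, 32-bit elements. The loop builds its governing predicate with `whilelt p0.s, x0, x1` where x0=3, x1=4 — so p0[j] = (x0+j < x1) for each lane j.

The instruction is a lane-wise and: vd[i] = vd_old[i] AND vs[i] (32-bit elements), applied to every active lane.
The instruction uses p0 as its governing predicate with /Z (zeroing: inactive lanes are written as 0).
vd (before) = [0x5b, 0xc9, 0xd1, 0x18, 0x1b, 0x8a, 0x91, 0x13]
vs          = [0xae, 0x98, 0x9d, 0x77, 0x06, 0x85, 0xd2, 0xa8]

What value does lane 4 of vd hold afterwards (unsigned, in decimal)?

lane count: 256 div 32 = 8
active while 3+j < 4, i.e. j ∈ [0,1) capped at 8 ⇒ 1
[0] and(0x5b,0xae) = 0x0a
[1] tail/zero = 0x00
[2] tail/zero = 0x00
[3] tail/zero = 0x00
[4] tail/zero = 0x00
[5] tail/zero = 0x00
[6] tail/zero = 0x00
[7] tail/zero = 0x00

vd[4] = 0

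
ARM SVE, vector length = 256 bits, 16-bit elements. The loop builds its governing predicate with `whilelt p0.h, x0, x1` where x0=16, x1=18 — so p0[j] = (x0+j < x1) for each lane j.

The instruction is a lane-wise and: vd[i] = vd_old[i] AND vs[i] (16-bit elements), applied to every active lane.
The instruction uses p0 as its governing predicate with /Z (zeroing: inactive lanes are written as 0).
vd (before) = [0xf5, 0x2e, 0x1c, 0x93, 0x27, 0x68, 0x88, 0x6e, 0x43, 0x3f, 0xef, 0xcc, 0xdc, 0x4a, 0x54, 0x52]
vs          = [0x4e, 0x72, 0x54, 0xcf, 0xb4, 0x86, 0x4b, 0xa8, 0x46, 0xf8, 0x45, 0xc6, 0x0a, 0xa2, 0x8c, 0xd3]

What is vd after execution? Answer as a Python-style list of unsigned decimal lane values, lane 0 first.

vd = [68, 34, 0, 0, 0, 0, 0, 0, 0, 0, 0, 0, 0, 0, 0, 0]

register lanes = 256/16 = 16
whilelt: lane j active iff 16+j < 18 → j < 2 → 2 active
lane  0: and(0xf5,0x4e) ⇒ 0x44
lane  1: and(0x2e,0x72) ⇒ 0x22
lane  2: tail/zero ⇒ 0x00
lane  3: tail/zero ⇒ 0x00
lane  4: tail/zero ⇒ 0x00
lane  5: tail/zero ⇒ 0x00
lane  6: tail/zero ⇒ 0x00
lane  7: tail/zero ⇒ 0x00
lane  8: tail/zero ⇒ 0x00
lane  9: tail/zero ⇒ 0x00
lane 10: tail/zero ⇒ 0x00
lane 11: tail/zero ⇒ 0x00
lane 12: tail/zero ⇒ 0x00
lane 13: tail/zero ⇒ 0x00
lane 14: tail/zero ⇒ 0x00
lane 15: tail/zero ⇒ 0x00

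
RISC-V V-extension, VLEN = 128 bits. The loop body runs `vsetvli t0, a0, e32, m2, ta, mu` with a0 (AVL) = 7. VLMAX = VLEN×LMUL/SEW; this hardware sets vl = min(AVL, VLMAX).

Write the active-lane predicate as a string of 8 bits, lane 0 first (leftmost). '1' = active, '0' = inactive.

VLMAX = VLEN×LMUL/SEW = 128×2/32 = 8
vl = min(AVL, VLMAX) = min(7, 8) = 7
bits (lane 0 leftmost): 11111110

predicate = 11111110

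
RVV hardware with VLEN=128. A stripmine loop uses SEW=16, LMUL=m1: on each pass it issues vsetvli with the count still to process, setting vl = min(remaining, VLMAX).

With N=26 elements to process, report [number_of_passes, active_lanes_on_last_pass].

VLMAX = (128 × 1) / 16 = 8 lanes
26 elements at 8/iter → 4 passes, remainder 2 on the last

[iterations, last_vl] = [4, 2]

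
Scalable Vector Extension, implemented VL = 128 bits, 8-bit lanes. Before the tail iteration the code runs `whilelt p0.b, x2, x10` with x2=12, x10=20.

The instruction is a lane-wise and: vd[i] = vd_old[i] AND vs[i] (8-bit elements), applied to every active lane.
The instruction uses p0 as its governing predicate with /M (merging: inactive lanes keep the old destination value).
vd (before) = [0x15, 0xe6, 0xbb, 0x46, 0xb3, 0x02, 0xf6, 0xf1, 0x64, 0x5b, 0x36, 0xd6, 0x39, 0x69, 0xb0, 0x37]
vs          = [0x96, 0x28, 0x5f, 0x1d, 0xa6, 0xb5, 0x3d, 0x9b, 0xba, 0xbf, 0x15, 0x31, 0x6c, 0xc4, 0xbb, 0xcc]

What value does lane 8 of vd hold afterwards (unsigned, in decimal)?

vd[8] = 100

register lanes = 128/8 = 16
active while 12+j < 20, i.e. j ∈ [0,8) capped at 16 ⇒ 8
[0] and(0x15,0x96) = 0x14
[1] and(0xe6,0x28) = 0x20
[2] and(0xbb,0x5f) = 0x1b
[3] and(0x46,0x1d) = 0x04
[4] and(0xb3,0xa6) = 0xa2
[5] and(0x02,0xb5) = 0x00
[6] and(0xf6,0x3d) = 0x34
[7] and(0xf1,0x9b) = 0x91
[8] tail/keep = 0x64
[9] tail/keep = 0x5b
[10] tail/keep = 0x36
[11] tail/keep = 0xd6
[12] tail/keep = 0x39
[13] tail/keep = 0x69
[14] tail/keep = 0xb0
[15] tail/keep = 0x37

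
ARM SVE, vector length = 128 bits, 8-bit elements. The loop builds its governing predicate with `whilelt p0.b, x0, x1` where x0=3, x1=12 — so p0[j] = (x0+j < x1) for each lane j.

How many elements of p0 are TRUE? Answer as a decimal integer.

lane count: 128 div 8 = 16
p0[j] = (3+j < 12); true for j=0..8 → 9 lanes set

vl = 9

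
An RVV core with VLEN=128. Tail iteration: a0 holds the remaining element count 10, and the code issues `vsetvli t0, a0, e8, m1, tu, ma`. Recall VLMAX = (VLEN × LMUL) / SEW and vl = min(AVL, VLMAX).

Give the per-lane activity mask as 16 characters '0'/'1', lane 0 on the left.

VLMAX = VLEN×LMUL/SEW = 128×1/8 = 16
AVL=10 ≤ VLMAX=16, so vl = 10
bits (lane 0 leftmost): 1111111111000000

predicate = 1111111111000000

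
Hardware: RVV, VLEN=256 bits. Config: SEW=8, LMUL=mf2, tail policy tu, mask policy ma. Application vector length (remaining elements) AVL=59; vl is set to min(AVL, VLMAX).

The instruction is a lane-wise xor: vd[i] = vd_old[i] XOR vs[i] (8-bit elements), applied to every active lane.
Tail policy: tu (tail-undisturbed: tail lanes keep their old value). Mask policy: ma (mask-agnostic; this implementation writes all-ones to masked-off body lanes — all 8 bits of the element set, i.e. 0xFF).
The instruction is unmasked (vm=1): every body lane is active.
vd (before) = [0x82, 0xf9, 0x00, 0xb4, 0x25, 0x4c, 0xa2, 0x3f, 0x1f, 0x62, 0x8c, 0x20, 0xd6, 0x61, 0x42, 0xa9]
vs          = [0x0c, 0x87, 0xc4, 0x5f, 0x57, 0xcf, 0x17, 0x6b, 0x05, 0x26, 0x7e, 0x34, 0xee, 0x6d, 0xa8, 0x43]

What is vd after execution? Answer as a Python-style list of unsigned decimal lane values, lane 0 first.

vd = [142, 126, 196, 235, 114, 131, 181, 84, 26, 68, 242, 20, 56, 12, 234, 234]

VLMAX = (256 × 1/2) / 8 = 16 lanes
AVL=59 > VLMAX=16, so vl = 16
  i=0: xor(0x82,0x0c) → 142
  i=1: xor(0xf9,0x87) → 126
  i=2: xor(0x00,0xc4) → 196
  i=3: xor(0xb4,0x5f) → 235
  i=4: xor(0x25,0x57) → 114
  i=5: xor(0x4c,0xcf) → 131
  i=6: xor(0xa2,0x17) → 181
  i=7: xor(0x3f,0x6b) → 84
  i=8: xor(0x1f,0x05) → 26
  i=9: xor(0x62,0x26) → 68
  i=10: xor(0x8c,0x7e) → 242
  i=11: xor(0x20,0x34) → 20
  i=12: xor(0xd6,0xee) → 56
  i=13: xor(0x61,0x6d) → 12
  i=14: xor(0x42,0xa8) → 234
  i=15: xor(0xa9,0x43) → 234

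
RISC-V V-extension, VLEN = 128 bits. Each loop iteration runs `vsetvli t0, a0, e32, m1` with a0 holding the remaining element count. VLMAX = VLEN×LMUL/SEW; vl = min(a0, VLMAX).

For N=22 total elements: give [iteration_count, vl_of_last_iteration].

lanes per group: 128·1/32 = 4
N=22: ⌈22/4⌉ = 6 iters; last vl = 22 − 5×4 = 2

[iterations, last_vl] = [6, 2]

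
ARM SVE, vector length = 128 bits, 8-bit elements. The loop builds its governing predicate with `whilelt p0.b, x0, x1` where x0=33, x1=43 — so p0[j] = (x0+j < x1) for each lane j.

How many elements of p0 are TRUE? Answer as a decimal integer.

vl = 10

lane count: 128 div 8 = 16
p0[j] = (33+j < 43); true for j=0..9 → 10 lanes set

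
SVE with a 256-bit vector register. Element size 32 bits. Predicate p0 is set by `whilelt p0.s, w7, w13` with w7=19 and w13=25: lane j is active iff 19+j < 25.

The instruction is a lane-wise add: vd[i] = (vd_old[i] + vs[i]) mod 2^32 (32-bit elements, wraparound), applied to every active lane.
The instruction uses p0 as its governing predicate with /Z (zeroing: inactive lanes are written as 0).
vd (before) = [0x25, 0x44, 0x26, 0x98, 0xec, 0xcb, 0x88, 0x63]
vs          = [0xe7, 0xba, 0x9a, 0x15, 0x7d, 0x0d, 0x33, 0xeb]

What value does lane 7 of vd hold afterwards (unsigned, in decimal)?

register lanes = 256/32 = 8
active while 19+j < 25, i.e. j ∈ [0,6) capped at 8 ⇒ 6
lane  0: add(0x25,0xe7) ⇒ 0x10c
lane  1: add(0x44,0xba) ⇒ 0xfe
lane  2: add(0x26,0x9a) ⇒ 0xc0
lane  3: add(0x98,0x15) ⇒ 0xad
lane  4: add(0xec,0x7d) ⇒ 0x169
lane  5: add(0xcb,0x0d) ⇒ 0xd8
lane  6: tail/zero ⇒ 0x00
lane  7: tail/zero ⇒ 0x00

vd[7] = 0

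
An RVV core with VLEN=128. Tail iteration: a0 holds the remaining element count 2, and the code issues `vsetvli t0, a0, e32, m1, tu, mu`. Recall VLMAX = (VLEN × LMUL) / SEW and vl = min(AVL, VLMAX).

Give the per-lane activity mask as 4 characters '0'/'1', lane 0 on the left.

predicate = 1100

VLMAX = VLEN×LMUL/SEW = 128×1/32 = 4
vl ← min(2, 4) = 2
bits (lane 0 leftmost): 1100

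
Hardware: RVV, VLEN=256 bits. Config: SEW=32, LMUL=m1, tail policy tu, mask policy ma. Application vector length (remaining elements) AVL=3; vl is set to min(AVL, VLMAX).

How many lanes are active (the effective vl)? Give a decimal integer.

vl = 3

VLMAX = (256 × 1) / 32 = 8 lanes
vl ← min(3, 8) = 3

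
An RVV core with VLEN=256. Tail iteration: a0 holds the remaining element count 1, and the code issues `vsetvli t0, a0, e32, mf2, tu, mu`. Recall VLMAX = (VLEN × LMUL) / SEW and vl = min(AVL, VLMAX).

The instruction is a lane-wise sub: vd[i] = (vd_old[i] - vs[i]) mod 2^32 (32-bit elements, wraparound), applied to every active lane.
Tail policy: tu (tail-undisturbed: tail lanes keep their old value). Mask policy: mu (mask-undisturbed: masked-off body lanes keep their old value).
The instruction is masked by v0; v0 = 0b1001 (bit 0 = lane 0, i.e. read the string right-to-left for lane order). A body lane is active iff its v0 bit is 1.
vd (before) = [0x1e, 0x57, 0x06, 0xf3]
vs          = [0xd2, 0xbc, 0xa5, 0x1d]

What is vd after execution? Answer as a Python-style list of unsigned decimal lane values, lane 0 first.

lanes per group: 256·1/2/32 = 4
AVL=1 ≤ VLMAX=4, so vl = 1
vd[0] sub(0x1e,0xd2) -> 0xffffff4c
vd[1] tail/keep -> 0x57
vd[2] tail/keep -> 0x06
vd[3] tail/keep -> 0xf3

vd = [4294967116, 87, 6, 243]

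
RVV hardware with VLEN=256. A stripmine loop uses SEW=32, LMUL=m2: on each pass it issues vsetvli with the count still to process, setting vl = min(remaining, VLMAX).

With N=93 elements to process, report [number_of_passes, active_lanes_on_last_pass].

[iterations, last_vl] = [6, 13]

lanes per group: 256·2/32 = 16
iterations = ceil(93/16) = 6; final-pass vl = 13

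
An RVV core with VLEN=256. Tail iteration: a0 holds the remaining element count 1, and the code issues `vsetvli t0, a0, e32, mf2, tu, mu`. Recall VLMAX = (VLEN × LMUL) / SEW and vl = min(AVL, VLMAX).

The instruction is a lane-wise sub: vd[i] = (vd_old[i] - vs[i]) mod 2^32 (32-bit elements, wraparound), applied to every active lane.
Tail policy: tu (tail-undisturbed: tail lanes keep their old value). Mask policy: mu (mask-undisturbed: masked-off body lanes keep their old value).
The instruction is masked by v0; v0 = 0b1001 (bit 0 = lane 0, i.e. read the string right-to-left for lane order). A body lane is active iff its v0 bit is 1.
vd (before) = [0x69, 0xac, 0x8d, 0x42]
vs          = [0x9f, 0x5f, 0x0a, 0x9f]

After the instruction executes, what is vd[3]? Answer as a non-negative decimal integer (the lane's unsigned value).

vd[3] = 66

lanes per group: 256·1/2/32 = 4
AVL=1 ≤ VLMAX=4, so vl = 1
vd[0] sub(0x69,0x9f) -> 0xffffffca
vd[1] tail/keep -> 0xac
vd[2] tail/keep -> 0x8d
vd[3] tail/keep -> 0x42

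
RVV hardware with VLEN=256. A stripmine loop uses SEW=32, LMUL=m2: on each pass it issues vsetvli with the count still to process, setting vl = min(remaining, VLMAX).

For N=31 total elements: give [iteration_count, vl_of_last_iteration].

lanes per group: 256·2/32 = 16
31 elements at 16/iter → 2 passes, remainder 15 on the last

[iterations, last_vl] = [2, 15]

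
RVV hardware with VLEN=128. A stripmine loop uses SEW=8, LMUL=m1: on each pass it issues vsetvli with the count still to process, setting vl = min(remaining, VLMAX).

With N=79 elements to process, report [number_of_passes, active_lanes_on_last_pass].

[iterations, last_vl] = [5, 15]

VLMAX = VLEN×LMUL/SEW = 128×1/8 = 16
79 elements at 16/iter → 5 passes, remainder 15 on the last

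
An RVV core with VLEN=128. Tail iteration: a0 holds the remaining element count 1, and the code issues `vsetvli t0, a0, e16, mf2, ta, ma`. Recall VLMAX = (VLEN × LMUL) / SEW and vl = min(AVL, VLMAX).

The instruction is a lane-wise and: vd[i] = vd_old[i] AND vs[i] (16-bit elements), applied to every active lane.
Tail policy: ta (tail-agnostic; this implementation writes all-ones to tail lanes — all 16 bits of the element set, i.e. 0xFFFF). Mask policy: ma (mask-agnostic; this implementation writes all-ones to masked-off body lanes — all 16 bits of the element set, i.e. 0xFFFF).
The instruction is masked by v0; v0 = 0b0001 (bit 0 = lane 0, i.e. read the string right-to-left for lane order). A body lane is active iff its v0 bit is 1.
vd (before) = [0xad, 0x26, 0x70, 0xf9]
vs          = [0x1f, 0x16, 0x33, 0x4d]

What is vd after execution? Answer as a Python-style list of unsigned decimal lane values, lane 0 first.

vd = [13, 65535, 65535, 65535]

lanes per group: 128·1/2/16 = 4
vl ← min(1, 4) = 1
[0] and(0xad,0x1f) = 0x0d
[1] tail/ones = 0xffff
[2] tail/ones = 0xffff
[3] tail/ones = 0xffff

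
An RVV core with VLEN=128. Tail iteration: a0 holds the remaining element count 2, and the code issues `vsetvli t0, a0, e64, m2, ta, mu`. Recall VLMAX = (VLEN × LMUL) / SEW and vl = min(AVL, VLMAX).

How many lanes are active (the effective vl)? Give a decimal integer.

vl = 2

lanes per group: 128·2/64 = 4
vl ← min(2, 4) = 2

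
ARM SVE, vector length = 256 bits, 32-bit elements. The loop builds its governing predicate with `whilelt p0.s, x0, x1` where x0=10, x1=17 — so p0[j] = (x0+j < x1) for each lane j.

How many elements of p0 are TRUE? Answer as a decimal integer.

vl = 7

256-bit reg / 32-bit elem → 8 lanes
p0[j] = (10+j < 17); true for j=0..6 → 7 lanes set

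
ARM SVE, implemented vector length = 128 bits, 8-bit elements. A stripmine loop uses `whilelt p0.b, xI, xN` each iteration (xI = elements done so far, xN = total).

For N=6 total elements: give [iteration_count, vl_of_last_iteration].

[iterations, last_vl] = [1, 6]

register lanes = 128/8 = 16
iterations = ceil(6/16) = 1; final-pass vl = 6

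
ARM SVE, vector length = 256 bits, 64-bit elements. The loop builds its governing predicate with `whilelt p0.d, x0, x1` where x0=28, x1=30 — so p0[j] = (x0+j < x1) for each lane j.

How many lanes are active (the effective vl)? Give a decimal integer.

vl = 2

register lanes = 256/64 = 4
whilelt: lane j active iff 28+j < 30 → j < 2 → 2 active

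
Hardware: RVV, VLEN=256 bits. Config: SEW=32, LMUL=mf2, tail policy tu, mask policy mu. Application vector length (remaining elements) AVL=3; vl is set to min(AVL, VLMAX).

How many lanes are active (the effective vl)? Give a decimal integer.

vl = 3

VLMAX = VLEN×LMUL/SEW = 256×1/2/32 = 4
AVL=3 ≤ VLMAX=4, so vl = 3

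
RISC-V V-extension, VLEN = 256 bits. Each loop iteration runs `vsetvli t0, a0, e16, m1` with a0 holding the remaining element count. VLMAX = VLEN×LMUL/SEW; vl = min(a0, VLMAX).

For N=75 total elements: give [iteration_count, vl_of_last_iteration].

VLMAX = (256 × 1) / 16 = 16 lanes
N=75: ⌈75/16⌉ = 5 iters; last vl = 75 − 4×16 = 11

[iterations, last_vl] = [5, 11]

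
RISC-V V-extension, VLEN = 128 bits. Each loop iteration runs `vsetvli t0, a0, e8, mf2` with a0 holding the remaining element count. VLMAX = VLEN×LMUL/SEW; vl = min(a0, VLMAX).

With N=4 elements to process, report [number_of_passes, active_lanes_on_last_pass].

lanes per group: 128·1/2/8 = 8
4 elements at 8/iter → 1 passes, remainder 4 on the last

[iterations, last_vl] = [1, 4]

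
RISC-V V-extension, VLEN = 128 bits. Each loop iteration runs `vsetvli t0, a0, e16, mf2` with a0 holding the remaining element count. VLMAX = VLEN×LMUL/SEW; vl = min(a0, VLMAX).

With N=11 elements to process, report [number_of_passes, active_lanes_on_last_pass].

VLMAX = (128 × 1/2) / 16 = 4 lanes
iterations = ceil(11/4) = 3; final-pass vl = 3

[iterations, last_vl] = [3, 3]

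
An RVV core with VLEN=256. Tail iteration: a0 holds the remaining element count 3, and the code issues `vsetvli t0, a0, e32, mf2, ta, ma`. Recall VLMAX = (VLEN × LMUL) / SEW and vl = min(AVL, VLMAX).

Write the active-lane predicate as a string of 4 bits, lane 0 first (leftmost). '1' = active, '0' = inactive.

predicate = 1110

lanes per group: 256·1/2/32 = 4
vl = min(AVL, VLMAX) = min(3, 4) = 3
bits (lane 0 leftmost): 1110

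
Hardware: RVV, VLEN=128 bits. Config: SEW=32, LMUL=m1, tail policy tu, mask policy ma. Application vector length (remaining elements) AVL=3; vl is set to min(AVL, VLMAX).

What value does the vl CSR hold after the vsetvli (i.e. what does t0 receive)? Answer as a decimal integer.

vl = 3

VLMAX = (128 × 1) / 32 = 4 lanes
vl = min(AVL, VLMAX) = min(3, 4) = 3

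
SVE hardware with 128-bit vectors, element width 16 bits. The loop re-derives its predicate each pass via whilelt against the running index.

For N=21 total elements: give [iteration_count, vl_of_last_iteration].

[iterations, last_vl] = [3, 5]

register lanes = 128/16 = 8
iterations = ceil(21/8) = 3; final-pass vl = 5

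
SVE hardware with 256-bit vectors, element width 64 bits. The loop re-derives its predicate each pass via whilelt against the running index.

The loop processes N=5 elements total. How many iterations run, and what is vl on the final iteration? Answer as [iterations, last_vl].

register lanes = 256/64 = 4
N=5: ⌈5/4⌉ = 2 iters; last vl = 5 − 1×4 = 1

[iterations, last_vl] = [2, 1]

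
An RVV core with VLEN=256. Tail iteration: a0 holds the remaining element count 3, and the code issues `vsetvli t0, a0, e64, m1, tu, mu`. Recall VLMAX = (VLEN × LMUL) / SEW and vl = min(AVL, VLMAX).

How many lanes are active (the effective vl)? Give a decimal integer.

VLMAX = VLEN×LMUL/SEW = 256×1/64 = 4
vl ← min(3, 4) = 3

vl = 3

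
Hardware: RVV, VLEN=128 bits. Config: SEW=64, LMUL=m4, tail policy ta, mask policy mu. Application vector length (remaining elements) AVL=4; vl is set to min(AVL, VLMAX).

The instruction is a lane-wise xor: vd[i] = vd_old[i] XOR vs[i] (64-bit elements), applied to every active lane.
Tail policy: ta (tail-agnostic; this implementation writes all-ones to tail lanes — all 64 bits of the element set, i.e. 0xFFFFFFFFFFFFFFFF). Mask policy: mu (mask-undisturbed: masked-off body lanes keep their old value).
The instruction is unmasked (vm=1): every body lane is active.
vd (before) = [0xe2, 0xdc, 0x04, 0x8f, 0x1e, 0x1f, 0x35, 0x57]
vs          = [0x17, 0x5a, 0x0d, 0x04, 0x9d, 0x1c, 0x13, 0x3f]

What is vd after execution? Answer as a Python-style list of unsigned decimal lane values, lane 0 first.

vd = [245, 134, 9, 139, 18446744073709551615, 18446744073709551615, 18446744073709551615, 18446744073709551615]

VLMAX = VLEN×LMUL/SEW = 128×4/64 = 8
vl = min(AVL, VLMAX) = min(4, 8) = 4
  i=0: xor(0xe2,0x17) → 245
  i=1: xor(0xdc,0x5a) → 134
  i=2: xor(0x04,0x0d) → 9
  i=3: xor(0x8f,0x04) → 139
  i=4: tail/ones → 18446744073709551615
  i=5: tail/ones → 18446744073709551615
  i=6: tail/ones → 18446744073709551615
  i=7: tail/ones → 18446744073709551615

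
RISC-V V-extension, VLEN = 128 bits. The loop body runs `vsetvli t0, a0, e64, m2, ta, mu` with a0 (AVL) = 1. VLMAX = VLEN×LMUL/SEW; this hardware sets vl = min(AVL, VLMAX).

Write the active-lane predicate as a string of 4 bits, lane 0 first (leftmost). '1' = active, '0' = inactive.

predicate = 1000

lanes per group: 128·2/64 = 4
AVL=1 ≤ VLMAX=4, so vl = 1
bits (lane 0 leftmost): 1000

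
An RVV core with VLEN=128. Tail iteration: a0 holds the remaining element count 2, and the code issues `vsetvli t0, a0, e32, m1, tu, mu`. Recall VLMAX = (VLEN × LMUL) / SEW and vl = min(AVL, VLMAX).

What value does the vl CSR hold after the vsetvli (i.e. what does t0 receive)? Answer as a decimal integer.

vl = 2

lanes per group: 128·1/32 = 4
vl ← min(2, 4) = 2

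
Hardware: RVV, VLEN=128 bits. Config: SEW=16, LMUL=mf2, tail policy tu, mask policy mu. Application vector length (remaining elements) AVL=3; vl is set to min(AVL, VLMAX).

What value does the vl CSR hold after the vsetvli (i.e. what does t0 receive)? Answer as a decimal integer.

vl = 3

VLMAX = (128 × 1/2) / 16 = 4 lanes
vl ← min(3, 4) = 3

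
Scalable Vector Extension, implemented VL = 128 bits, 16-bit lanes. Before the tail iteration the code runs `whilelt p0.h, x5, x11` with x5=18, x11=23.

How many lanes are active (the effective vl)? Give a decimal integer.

lane count: 128 div 16 = 8
p0[j] = (18+j < 23); true for j=0..4 → 5 lanes set

vl = 5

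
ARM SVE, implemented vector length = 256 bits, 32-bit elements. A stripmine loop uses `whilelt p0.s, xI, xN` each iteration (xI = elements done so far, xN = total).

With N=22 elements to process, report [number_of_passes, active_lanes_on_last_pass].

[iterations, last_vl] = [3, 6]

lane count: 256 div 32 = 8
22 elements at 8/iter → 3 passes, remainder 6 on the last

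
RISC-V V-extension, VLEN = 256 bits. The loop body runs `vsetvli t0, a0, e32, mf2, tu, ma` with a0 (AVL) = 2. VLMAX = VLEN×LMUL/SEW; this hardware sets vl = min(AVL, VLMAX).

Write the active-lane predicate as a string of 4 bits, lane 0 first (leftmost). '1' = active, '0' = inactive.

lanes per group: 256·1/2/32 = 4
vl ← min(2, 4) = 2
bits (lane 0 leftmost): 1100

predicate = 1100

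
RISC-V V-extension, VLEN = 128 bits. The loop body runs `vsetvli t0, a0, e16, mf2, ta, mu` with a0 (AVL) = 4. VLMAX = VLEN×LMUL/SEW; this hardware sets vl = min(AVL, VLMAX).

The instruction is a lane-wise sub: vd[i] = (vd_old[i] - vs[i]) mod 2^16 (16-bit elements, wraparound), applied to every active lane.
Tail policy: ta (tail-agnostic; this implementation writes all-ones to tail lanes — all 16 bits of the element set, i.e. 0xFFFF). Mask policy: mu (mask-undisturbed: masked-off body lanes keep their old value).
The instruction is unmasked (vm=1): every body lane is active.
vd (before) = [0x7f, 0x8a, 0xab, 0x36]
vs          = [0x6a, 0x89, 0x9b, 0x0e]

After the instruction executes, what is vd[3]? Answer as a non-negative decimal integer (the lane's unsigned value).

VLMAX = VLEN×LMUL/SEW = 128×1/2/16 = 4
vl = min(AVL, VLMAX) = min(4, 4) = 4
lane  0: sub(0x7f,0x6a) ⇒ 0x15
lane  1: sub(0x8a,0x89) ⇒ 0x01
lane  2: sub(0xab,0x9b) ⇒ 0x10
lane  3: sub(0x36,0x0e) ⇒ 0x28

vd[3] = 40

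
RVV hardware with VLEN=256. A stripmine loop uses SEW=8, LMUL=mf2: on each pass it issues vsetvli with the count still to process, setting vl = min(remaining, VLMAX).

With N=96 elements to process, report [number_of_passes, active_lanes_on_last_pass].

lanes per group: 256·1/2/8 = 16
N=96: ⌈96/16⌉ = 6 iters; last vl = 96 − 5×16 = 16

[iterations, last_vl] = [6, 16]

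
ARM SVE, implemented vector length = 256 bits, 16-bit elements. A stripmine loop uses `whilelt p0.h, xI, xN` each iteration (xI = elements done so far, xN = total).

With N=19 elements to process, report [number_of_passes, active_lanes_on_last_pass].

register lanes = 256/16 = 16
iterations = ceil(19/16) = 2; final-pass vl = 3

[iterations, last_vl] = [2, 3]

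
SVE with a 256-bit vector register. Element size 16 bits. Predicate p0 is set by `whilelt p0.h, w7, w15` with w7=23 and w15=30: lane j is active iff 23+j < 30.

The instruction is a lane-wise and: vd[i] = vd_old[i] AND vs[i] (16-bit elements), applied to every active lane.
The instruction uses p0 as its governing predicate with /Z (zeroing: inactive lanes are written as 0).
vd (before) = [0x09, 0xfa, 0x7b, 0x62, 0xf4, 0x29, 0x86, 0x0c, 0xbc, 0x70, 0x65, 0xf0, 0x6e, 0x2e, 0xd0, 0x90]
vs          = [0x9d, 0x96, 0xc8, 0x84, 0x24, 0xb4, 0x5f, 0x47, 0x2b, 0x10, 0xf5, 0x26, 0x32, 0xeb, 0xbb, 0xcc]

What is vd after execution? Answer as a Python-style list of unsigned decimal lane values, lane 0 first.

vd = [9, 146, 72, 0, 36, 32, 6, 0, 0, 0, 0, 0, 0, 0, 0, 0]

register lanes = 256/16 = 16
p0[j] = (23+j < 30); true for j=0..6 → 7 lanes set
[0] and(0x09,0x9d) = 0x09
[1] and(0xfa,0x96) = 0x92
[2] and(0x7b,0xc8) = 0x48
[3] and(0x62,0x84) = 0x00
[4] and(0xf4,0x24) = 0x24
[5] and(0x29,0xb4) = 0x20
[6] and(0x86,0x5f) = 0x06
[7] tail/zero = 0x00
[8] tail/zero = 0x00
[9] tail/zero = 0x00
[10] tail/zero = 0x00
[11] tail/zero = 0x00
[12] tail/zero = 0x00
[13] tail/zero = 0x00
[14] tail/zero = 0x00
[15] tail/zero = 0x00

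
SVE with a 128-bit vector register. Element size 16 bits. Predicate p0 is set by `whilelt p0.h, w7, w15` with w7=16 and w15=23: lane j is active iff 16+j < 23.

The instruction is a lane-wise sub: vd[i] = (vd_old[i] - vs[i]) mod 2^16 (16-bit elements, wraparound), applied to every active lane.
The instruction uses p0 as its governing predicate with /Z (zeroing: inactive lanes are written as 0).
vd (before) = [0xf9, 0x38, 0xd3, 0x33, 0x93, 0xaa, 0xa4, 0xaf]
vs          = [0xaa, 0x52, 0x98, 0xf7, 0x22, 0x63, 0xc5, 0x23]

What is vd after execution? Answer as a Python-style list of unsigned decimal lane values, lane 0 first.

128-bit reg / 16-bit elem → 8 lanes
whilelt: lane j active iff 16+j < 23 → j < 7 → 7 active
[0] sub(0xf9,0xaa) = 0x4f
[1] sub(0x38,0x52) = 0xffe6
[2] sub(0xd3,0x98) = 0x3b
[3] sub(0x33,0xf7) = 0xff3c
[4] sub(0x93,0x22) = 0x71
[5] sub(0xaa,0x63) = 0x47
[6] sub(0xa4,0xc5) = 0xffdf
[7] tail/zero = 0x00

vd = [79, 65510, 59, 65340, 113, 71, 65503, 0]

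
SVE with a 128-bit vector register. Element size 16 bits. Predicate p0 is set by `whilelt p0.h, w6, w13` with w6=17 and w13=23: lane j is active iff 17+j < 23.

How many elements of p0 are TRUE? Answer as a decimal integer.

vl = 6

lane count: 128 div 16 = 8
p0[j] = (17+j < 23); true for j=0..5 → 6 lanes set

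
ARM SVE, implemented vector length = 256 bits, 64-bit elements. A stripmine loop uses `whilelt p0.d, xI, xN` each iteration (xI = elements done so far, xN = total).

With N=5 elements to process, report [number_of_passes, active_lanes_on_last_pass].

lane count: 256 div 64 = 4
N=5: ⌈5/4⌉ = 2 iters; last vl = 5 − 1×4 = 1

[iterations, last_vl] = [2, 1]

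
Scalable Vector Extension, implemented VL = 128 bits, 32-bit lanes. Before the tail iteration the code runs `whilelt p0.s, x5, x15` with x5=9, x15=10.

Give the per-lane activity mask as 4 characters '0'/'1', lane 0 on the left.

lane count: 128 div 32 = 4
active while 9+j < 10, i.e. j ∈ [0,1) capped at 4 ⇒ 1
bits (lane 0 leftmost): 1000

predicate = 1000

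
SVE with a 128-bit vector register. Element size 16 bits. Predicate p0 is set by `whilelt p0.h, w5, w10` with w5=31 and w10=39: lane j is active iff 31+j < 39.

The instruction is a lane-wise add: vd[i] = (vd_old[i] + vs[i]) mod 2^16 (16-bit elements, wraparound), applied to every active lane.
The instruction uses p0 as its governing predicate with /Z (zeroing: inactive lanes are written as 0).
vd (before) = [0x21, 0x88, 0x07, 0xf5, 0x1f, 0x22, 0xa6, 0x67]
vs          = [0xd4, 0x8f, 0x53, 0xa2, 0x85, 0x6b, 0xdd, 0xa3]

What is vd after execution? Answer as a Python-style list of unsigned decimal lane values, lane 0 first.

vd = [245, 279, 90, 407, 164, 141, 387, 266]

register lanes = 128/16 = 8
active while 31+j < 39, i.e. j ∈ [0,8) capped at 8 ⇒ 8
  i=0: add(0x21,0xd4) → 245
  i=1: add(0x88,0x8f) → 279
  i=2: add(0x07,0x53) → 90
  i=3: add(0xf5,0xa2) → 407
  i=4: add(0x1f,0x85) → 164
  i=5: add(0x22,0x6b) → 141
  i=6: add(0xa6,0xdd) → 387
  i=7: add(0x67,0xa3) → 266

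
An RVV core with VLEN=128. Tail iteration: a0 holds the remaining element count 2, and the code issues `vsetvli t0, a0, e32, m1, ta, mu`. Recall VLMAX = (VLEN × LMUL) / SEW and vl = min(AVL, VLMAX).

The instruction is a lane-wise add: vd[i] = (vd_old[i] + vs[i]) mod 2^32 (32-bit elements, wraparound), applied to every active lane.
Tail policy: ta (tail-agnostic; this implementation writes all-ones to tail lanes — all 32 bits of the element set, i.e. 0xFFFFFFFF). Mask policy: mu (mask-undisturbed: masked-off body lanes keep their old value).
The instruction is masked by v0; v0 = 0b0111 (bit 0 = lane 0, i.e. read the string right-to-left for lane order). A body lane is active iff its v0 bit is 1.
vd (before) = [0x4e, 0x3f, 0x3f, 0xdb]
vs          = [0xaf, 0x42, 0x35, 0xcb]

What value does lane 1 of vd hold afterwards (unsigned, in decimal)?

vd[1] = 129

VLMAX = VLEN×LMUL/SEW = 128×1/32 = 4
vl = min(AVL, VLMAX) = min(2, 4) = 2
vd[0] add(0x4e,0xaf) -> 0xfd
vd[1] add(0x3f,0x42) -> 0x81
vd[2] tail/ones -> 0xffffffff
vd[3] tail/ones -> 0xffffffff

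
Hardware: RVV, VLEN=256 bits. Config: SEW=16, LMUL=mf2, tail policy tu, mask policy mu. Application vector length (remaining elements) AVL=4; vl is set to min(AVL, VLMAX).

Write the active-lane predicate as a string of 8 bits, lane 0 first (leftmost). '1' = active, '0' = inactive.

VLMAX = (256 × 1/2) / 16 = 8 lanes
AVL=4 ≤ VLMAX=8, so vl = 4
bits (lane 0 leftmost): 11110000

predicate = 11110000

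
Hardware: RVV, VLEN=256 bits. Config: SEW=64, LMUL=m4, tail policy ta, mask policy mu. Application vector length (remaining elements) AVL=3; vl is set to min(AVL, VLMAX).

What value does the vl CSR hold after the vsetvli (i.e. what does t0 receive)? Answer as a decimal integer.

vl = 3

VLMAX = (256 × 4) / 64 = 16 lanes
AVL=3 ≤ VLMAX=16, so vl = 3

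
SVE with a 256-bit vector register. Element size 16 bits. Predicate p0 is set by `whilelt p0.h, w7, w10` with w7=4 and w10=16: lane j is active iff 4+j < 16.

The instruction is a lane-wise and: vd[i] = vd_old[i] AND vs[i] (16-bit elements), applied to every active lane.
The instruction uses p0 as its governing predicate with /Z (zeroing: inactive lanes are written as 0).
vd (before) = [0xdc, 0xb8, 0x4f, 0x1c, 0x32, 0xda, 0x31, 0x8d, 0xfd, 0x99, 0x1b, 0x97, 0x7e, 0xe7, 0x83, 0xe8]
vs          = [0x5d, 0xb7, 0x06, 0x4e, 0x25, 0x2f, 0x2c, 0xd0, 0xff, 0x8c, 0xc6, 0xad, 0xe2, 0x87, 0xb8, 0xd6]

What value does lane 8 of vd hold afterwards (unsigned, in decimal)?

256-bit reg / 16-bit elem → 16 lanes
p0[j] = (4+j < 16); true for j=0..11 → 12 lanes set
[0] and(0xdc,0x5d) = 0x5c
[1] and(0xb8,0xb7) = 0xb0
[2] and(0x4f,0x06) = 0x06
[3] and(0x1c,0x4e) = 0x0c
[4] and(0x32,0x25) = 0x20
[5] and(0xda,0x2f) = 0x0a
[6] and(0x31,0x2c) = 0x20
[7] and(0x8d,0xd0) = 0x80
[8] and(0xfd,0xff) = 0xfd
[9] and(0x99,0x8c) = 0x88
[10] and(0x1b,0xc6) = 0x02
[11] and(0x97,0xad) = 0x85
[12] tail/zero = 0x00
[13] tail/zero = 0x00
[14] tail/zero = 0x00
[15] tail/zero = 0x00

vd[8] = 253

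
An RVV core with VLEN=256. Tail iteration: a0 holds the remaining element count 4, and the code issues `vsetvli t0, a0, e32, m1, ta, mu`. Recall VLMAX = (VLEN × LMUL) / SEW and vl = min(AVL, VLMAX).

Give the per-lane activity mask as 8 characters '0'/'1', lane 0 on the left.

predicate = 11110000

VLMAX = VLEN×LMUL/SEW = 256×1/32 = 8
vl ← min(4, 8) = 4
bits (lane 0 leftmost): 11110000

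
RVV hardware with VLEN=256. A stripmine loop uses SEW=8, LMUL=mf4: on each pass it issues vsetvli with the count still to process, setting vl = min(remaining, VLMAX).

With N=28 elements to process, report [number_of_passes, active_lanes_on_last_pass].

lanes per group: 256·1/4/8 = 8
28 elements at 8/iter → 4 passes, remainder 4 on the last

[iterations, last_vl] = [4, 4]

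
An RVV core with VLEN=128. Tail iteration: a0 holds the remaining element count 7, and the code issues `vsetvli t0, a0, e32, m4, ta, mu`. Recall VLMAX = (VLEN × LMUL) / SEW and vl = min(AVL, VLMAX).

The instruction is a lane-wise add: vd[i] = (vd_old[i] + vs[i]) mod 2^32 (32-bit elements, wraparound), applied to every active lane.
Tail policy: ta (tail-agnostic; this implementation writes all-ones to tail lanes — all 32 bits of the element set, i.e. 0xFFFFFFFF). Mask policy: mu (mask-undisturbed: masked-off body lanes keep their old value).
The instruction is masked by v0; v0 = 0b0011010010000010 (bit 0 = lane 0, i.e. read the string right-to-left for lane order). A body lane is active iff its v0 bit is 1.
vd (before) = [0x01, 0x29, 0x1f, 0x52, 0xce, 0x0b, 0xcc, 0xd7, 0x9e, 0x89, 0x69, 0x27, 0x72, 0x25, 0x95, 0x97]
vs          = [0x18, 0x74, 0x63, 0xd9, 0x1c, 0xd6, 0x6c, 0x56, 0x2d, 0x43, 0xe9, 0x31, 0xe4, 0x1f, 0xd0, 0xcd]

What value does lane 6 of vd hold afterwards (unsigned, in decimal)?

vd[6] = 204

lanes per group: 128·4/32 = 16
vl = min(AVL, VLMAX) = min(7, 16) = 7
vd[0] mask-off/keep -> 0x01
vd[1] add(0x29,0x74) -> 0x9d
vd[2] mask-off/keep -> 0x1f
vd[3] mask-off/keep -> 0x52
vd[4] mask-off/keep -> 0xce
vd[5] mask-off/keep -> 0x0b
vd[6] mask-off/keep -> 0xcc
vd[7] tail/ones -> 0xffffffff
vd[8] tail/ones -> 0xffffffff
vd[9] tail/ones -> 0xffffffff
vd[10] tail/ones -> 0xffffffff
vd[11] tail/ones -> 0xffffffff
vd[12] tail/ones -> 0xffffffff
vd[13] tail/ones -> 0xffffffff
vd[14] tail/ones -> 0xffffffff
vd[15] tail/ones -> 0xffffffff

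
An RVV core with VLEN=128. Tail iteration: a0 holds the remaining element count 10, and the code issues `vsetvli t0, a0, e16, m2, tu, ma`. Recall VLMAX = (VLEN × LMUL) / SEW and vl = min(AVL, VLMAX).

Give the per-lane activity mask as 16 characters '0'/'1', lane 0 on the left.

predicate = 1111111111000000

lanes per group: 128·2/16 = 16
AVL=10 ≤ VLMAX=16, so vl = 10
bits (lane 0 leftmost): 1111111111000000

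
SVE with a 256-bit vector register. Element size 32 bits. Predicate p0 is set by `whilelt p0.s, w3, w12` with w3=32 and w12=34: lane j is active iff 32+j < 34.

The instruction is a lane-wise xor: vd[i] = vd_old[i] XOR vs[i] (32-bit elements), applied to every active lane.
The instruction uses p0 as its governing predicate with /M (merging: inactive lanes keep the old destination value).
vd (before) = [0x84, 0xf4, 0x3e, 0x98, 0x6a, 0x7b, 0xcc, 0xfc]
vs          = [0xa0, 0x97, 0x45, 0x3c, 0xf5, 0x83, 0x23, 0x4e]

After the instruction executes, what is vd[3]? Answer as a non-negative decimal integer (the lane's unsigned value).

register lanes = 256/32 = 8
whilelt: lane j active iff 32+j < 34 → j < 2 → 2 active
  i=0: xor(0x84,0xa0) → 36
  i=1: xor(0xf4,0x97) → 99
  i=2: tail/keep → 62
  i=3: tail/keep → 152
  i=4: tail/keep → 106
  i=5: tail/keep → 123
  i=6: tail/keep → 204
  i=7: tail/keep → 252

vd[3] = 152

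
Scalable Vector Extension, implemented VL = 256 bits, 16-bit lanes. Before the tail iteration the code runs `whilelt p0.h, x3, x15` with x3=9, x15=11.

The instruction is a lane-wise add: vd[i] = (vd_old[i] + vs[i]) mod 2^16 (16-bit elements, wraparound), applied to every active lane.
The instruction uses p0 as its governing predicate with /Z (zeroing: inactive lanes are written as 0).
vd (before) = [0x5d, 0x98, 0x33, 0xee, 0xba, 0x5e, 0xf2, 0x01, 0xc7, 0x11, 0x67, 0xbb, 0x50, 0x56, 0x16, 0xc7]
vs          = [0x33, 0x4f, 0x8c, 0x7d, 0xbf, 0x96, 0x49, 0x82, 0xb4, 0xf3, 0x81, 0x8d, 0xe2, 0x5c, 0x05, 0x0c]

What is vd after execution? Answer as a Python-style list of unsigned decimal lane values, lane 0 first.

vd = [144, 231, 0, 0, 0, 0, 0, 0, 0, 0, 0, 0, 0, 0, 0, 0]

256-bit reg / 16-bit elem → 16 lanes
active while 9+j < 11, i.e. j ∈ [0,2) capped at 16 ⇒ 2
vd[0] add(0x5d,0x33) -> 0x90
vd[1] add(0x98,0x4f) -> 0xe7
vd[2] tail/zero -> 0x00
vd[3] tail/zero -> 0x00
vd[4] tail/zero -> 0x00
vd[5] tail/zero -> 0x00
vd[6] tail/zero -> 0x00
vd[7] tail/zero -> 0x00
vd[8] tail/zero -> 0x00
vd[9] tail/zero -> 0x00
vd[10] tail/zero -> 0x00
vd[11] tail/zero -> 0x00
vd[12] tail/zero -> 0x00
vd[13] tail/zero -> 0x00
vd[14] tail/zero -> 0x00
vd[15] tail/zero -> 0x00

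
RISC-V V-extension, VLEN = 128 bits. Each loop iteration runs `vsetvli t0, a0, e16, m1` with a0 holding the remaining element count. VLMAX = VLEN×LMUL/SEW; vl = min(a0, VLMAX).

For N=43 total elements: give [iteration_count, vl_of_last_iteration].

[iterations, last_vl] = [6, 3]

VLMAX = (128 × 1) / 16 = 8 lanes
N=43: ⌈43/8⌉ = 6 iters; last vl = 43 − 5×8 = 3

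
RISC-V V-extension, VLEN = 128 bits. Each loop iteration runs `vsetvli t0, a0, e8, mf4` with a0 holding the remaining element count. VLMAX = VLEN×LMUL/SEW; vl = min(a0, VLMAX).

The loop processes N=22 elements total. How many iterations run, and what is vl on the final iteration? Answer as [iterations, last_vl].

VLMAX = VLEN×LMUL/SEW = 128×1/4/8 = 4
N=22: ⌈22/4⌉ = 6 iters; last vl = 22 − 5×4 = 2

[iterations, last_vl] = [6, 2]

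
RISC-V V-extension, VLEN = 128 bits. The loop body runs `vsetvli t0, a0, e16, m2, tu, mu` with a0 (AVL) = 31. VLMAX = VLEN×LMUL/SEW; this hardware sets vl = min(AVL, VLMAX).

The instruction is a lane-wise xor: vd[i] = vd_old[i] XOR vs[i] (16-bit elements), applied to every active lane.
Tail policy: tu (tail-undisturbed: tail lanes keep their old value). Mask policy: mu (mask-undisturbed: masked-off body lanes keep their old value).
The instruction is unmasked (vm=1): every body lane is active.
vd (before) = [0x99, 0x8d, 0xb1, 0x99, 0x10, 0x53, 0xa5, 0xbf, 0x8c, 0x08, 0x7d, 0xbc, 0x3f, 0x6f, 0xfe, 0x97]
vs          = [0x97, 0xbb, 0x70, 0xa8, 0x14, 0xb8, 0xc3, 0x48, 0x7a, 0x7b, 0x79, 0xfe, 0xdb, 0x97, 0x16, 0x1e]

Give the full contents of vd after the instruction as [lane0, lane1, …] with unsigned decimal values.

VLMAX = (128 × 2) / 16 = 16 lanes
vl ← min(31, 16) = 16
  i=0: xor(0x99,0x97) → 14
  i=1: xor(0x8d,0xbb) → 54
  i=2: xor(0xb1,0x70) → 193
  i=3: xor(0x99,0xa8) → 49
  i=4: xor(0x10,0x14) → 4
  i=5: xor(0x53,0xb8) → 235
  i=6: xor(0xa5,0xc3) → 102
  i=7: xor(0xbf,0x48) → 247
  i=8: xor(0x8c,0x7a) → 246
  i=9: xor(0x08,0x7b) → 115
  i=10: xor(0x7d,0x79) → 4
  i=11: xor(0xbc,0xfe) → 66
  i=12: xor(0x3f,0xdb) → 228
  i=13: xor(0x6f,0x97) → 248
  i=14: xor(0xfe,0x16) → 232
  i=15: xor(0x97,0x1e) → 137

vd = [14, 54, 193, 49, 4, 235, 102, 247, 246, 115, 4, 66, 228, 248, 232, 137]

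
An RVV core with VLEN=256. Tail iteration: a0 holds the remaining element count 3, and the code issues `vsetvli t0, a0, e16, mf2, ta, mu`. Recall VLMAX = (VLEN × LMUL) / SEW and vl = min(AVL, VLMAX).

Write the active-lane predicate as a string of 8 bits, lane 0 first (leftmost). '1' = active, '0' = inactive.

VLMAX = VLEN×LMUL/SEW = 256×1/2/16 = 8
vl = min(AVL, VLMAX) = min(3, 8) = 3
bits (lane 0 leftmost): 11100000

predicate = 11100000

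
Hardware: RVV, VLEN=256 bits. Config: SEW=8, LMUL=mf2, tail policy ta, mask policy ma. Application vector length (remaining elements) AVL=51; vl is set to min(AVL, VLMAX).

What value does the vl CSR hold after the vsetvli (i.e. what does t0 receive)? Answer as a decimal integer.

vl = 16

VLMAX = VLEN×LMUL/SEW = 256×1/2/8 = 16
vl ← min(51, 16) = 16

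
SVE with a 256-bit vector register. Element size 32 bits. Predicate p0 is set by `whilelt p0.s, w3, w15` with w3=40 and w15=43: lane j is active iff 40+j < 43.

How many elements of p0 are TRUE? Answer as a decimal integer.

vl = 3

lane count: 256 div 32 = 8
active while 40+j < 43, i.e. j ∈ [0,3) capped at 8 ⇒ 3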